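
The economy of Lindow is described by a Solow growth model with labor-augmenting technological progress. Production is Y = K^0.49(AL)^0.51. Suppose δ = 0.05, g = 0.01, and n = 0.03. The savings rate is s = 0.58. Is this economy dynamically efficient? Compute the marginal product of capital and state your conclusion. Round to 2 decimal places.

The effective depreciation rate is n + g + δ = 0.03 + 0.01 + 0.05 = 0.09.
Steady-state k*: s·k^0.49 = 0.09·k gives k* = (0.58/0.09)^(1/0.51) ≈ 38.6045.
MPK = 0.49·38.6045^(-0.51) ≈ 0.0760.
MPK < n+g+δ = 0.09, so the economy is dynamically inefficient (over-saving).

dynamically inefficient; MPK ≈ 0.08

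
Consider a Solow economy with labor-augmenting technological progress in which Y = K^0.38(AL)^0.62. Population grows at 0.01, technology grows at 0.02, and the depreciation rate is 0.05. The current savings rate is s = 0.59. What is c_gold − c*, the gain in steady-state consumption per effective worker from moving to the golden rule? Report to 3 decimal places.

Break-even investment rate: n + g + δ = 0.01 + 0.02 + 0.05 = 0.08.
Current steady state (s = 0.59): k* = (0.59/0.08)^(1/0.62) ≈ 25.0967, y* = 25.0967^0.38 ≈ 3.4029, c* = (1−0.59)·3.4029 ≈ 1.3952.
Maximizing c = f(k) − (n+g+δ)·k gives f'(k) = n+g+δ, i.e. 0.38·k^(0.38−1) = 0.08, so k_gold = (0.38/0.08)^(1/0.62) ≈ 12.3436.
y_gold = 12.3436^0.38 ≈ 2.5986, c_gold = y_gold − 0.08·k_gold ≈ 1.6112.
Gain: Δc = 1.6112 − 1.3952 ≈ 0.2160.

Δc ≈ 0.216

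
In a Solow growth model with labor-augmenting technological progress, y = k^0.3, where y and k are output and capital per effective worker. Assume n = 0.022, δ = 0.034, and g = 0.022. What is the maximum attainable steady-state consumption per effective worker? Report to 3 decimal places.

c_gold ≈ 1.247

Break-even investment rate: n + g + δ = 0.022 + 0.022 + 0.034 = 0.078.
Golden rule sets MPK = n+g+δ: 0.3·k^(0.3−1) = 0.078, so k_gold = (0.3/0.078)^(1/0.7) ≈ 6.8510.
y_gold = 6.8510^0.3 ≈ 1.7813.
c_gold = y_gold − (n+g+δ)·k_gold = 1.7813 − 0.078·6.8510 ≈ 1.2469.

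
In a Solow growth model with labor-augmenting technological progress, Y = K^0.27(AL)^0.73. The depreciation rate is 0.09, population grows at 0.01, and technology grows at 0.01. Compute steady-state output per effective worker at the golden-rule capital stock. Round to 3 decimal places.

Capital per effective worker breaks even when investment replaces (n + g + δ)·k; here n + g + δ = 0.11.
Golden rule sets MPK = n+g+δ: 0.27·k^(0.27−1) = 0.11, so k_gold = (0.27/0.11)^(1/0.73) ≈ 3.4214.
Output: y_gold = k_gold^0.27 = 3.4214^0.27 ≈ 1.3939.

y_gold ≈ 1.394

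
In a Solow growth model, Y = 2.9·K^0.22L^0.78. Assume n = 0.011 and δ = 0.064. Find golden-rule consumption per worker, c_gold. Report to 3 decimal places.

c_gold ≈ 4.137

The effective depreciation rate is n + δ = 0.011 + 0.064 = 0.075.
Golden rule sets MPK = n+δ: 0.22·2.9·k^(0.22−1) = 0.075, so k_gold = (0.22·2.9/0.075)^(1/0.78) ≈ 15.5596.
y_gold = 2.9·15.5596^0.22 ≈ 5.3044.
c_gold = y_gold − (n+δ)·k_gold = 5.3044 − 0.075·15.5596 ≈ 4.1374.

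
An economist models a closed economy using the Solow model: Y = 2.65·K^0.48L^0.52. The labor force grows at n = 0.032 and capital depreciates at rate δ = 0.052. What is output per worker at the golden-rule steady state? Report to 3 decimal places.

y_gold ≈ 32.559

n + δ = 0.032 + 0.052 = 0.084.
Golden rule sets MPK = n+δ: 0.48·2.65·k^(0.48−1) = 0.084, so k_gold = (0.48·2.65/0.084)^(1/0.52) ≈ 186.0503.
Output: y_gold = 2.65·k_gold^0.48 = 2.65·186.0503^0.48 ≈ 32.5588.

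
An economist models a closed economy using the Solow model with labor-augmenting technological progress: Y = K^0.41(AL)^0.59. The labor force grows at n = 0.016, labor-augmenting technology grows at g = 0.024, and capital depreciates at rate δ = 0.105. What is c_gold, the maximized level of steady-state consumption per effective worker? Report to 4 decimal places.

c_gold ≈ 1.2149

n + g + δ = 0.016 + 0.024 + 0.105 = 0.145.
Maximizing c = f(k) − (n+g+δ)·k gives f'(k) = n+g+δ, i.e. 0.41·k^(0.41−1) = 0.145, so k_gold = (0.41/0.145)^(1/0.59) ≈ 5.8225.
y_gold = 5.8225^0.41 ≈ 2.0592.
c_gold = y_gold − (n+g+δ)·k_gold = 2.0592 − 0.145·5.8225 ≈ 1.2149.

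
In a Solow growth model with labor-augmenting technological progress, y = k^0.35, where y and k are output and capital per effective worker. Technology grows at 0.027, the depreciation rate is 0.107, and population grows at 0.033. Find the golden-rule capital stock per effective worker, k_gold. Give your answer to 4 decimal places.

k_gold ≈ 3.1217

The effective depreciation rate is n + g + δ = 0.033 + 0.027 + 0.107 = 0.167.
At the golden rule the marginal product of capital equals n+g+δ: 0.35·k^(0.35−1) = 0.167. Solving, k_gold = (0.35/0.167)^(1/0.65) ≈ 3.1217.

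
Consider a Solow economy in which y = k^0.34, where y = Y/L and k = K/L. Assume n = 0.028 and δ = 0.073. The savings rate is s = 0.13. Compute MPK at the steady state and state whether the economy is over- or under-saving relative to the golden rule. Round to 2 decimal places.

Break-even investment rate: n + δ = 0.028 + 0.073 = 0.101.
Steady-state k*: s·k^0.34 = 0.101·k gives k* = (0.13/0.101)^(1/0.66) ≈ 1.4659.
MPK = 0.34·1.4659^(-0.66) ≈ 0.2642.
MPK > n+δ = 0.101, so the economy is dynamically efficient (under-saving).

under-saving; MPK ≈ 0.26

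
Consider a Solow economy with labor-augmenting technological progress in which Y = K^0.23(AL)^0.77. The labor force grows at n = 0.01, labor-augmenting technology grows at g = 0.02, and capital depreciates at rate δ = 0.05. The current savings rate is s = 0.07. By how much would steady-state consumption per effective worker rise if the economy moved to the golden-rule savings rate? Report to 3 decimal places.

Capital per effective worker breaks even when investment replaces (n + g + δ)·k; here n + g + δ = 0.08.
Current steady state (s = 0.07): k* = (0.07/0.08)^(1/0.77) ≈ 0.8408, y* = 0.8408^0.23 ≈ 0.9609, c* = (1−0.07)·0.9609 ≈ 0.8936.
Maximizing c = f(k) − (n+g+δ)·k gives f'(k) = n+g+δ, i.e. 0.23·k^(0.23−1) = 0.08, so k_gold = (0.23/0.08)^(1/0.77) ≈ 3.9412.
y_gold = 3.9412^0.23 ≈ 1.3709, c_gold = y_gold − 0.08·k_gold ≈ 1.0556.
Gain: Δc = 1.0556 − 0.8936 ≈ 0.1619.

Δc ≈ 0.162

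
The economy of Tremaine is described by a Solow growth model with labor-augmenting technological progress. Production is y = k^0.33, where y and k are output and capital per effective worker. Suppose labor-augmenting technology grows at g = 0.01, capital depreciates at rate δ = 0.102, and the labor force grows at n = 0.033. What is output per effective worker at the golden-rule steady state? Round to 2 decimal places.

Break-even investment rate: n + g + δ = 0.033 + 0.01 + 0.102 = 0.145.
At the golden rule the marginal product of capital equals n+g+δ: 0.33·k^(0.33−1) = 0.145. Solving, k_gold = (0.33/0.145)^(1/0.67) ≈ 3.4124.
Output: y_gold = k_gold^0.33 = 3.4124^0.33 ≈ 1.4994.

y_gold ≈ 1.50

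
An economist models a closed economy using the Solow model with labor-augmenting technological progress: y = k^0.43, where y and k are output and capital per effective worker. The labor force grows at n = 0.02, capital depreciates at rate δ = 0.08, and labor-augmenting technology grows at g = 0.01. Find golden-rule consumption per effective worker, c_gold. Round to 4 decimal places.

Capital per effective worker breaks even when investment replaces (n + g + δ)·k; here n + g + δ = 0.11.
At the golden rule the marginal product of capital equals n+g+δ: 0.43·k^(0.43−1) = 0.11. Solving, k_gold = (0.43/0.11)^(1/0.57) ≈ 10.9328.
y_gold = 10.9328^0.43 ≈ 2.7968.
c_gold = y_gold − (n+g+δ)·k_gold = 2.7968 − 0.11·10.9328 ≈ 1.5941.

c_gold ≈ 1.5941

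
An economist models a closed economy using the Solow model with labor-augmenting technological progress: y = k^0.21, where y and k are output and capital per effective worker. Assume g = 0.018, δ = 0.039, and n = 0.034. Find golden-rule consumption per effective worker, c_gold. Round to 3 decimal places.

c_gold ≈ 0.987

n + g + δ = 0.034 + 0.018 + 0.039 = 0.091.
Golden rule sets MPK = n+g+δ: 0.21·k^(0.21−1) = 0.091, so k_gold = (0.21/0.091)^(1/0.79) ≈ 2.8822.
y_gold = 2.8822^0.21 ≈ 1.2489.
c_gold = y_gold − (n+g+δ)·k_gold = 1.2489 − 0.091·2.8822 ≈ 0.9867.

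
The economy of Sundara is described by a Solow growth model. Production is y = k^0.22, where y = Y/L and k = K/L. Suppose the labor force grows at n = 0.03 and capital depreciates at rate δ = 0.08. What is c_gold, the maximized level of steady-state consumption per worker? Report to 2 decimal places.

c_gold ≈ 0.95

n + δ = 0.03 + 0.08 = 0.11.
At the golden rule the marginal product of capital equals n+δ: 0.22·k^(0.22−1) = 0.11. Solving, k_gold = (0.22/0.11)^(1/0.78) ≈ 2.4318.
y_gold = 2.4318^0.22 ≈ 1.2159.
c_gold = y_gold − (n+δ)·k_gold = 1.2159 − 0.11·2.4318 ≈ 0.9484.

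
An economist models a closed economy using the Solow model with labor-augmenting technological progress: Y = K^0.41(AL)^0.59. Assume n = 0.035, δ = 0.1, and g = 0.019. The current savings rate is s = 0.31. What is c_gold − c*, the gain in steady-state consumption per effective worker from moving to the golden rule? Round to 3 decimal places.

n + g + δ = 0.035 + 0.019 + 0.1 = 0.154.
Current steady state (s = 0.31): k* = (0.31/0.154)^(1/0.59) ≈ 3.2733, y* = 3.2733^0.41 ≈ 1.6261, c* = (1−0.31)·1.6261 ≈ 1.1220.
At the golden rule the marginal product of capital equals n+g+δ: 0.41·k^(0.41−1) = 0.154. Solving, k_gold = (0.41/0.154)^(1/0.59) ≈ 5.2576.
y_gold = 5.2576^0.41 ≈ 1.9748, c_gold = y_gold − 0.154·k_gold ≈ 1.1651.
Gain: Δc = 1.1651 − 1.1220 ≈ 0.0431.

Δc ≈ 0.043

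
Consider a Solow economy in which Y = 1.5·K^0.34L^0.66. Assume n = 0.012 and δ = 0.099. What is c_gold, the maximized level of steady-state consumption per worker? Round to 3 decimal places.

Break-even investment rate: n + δ = 0.012 + 0.099 = 0.111.
Maximizing c = f(k) − (n+δ)·k gives f'(k) = n+δ, i.e. 0.34·1.5·k^(0.34−1) = 0.111, so k_gold = (0.34·1.5/0.111)^(1/0.66) ≈ 10.0787.
y_gold = 1.5·10.0787^0.34 ≈ 3.2904.
c_gold = y_gold − (n+δ)·k_gold = 3.2904 − 0.111·10.0787 ≈ 2.1717.

c_gold ≈ 2.172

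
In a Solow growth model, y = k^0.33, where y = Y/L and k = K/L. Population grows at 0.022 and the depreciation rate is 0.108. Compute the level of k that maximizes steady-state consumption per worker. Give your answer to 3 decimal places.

Break-even investment rate: n + δ = 0.022 + 0.108 = 0.13.
Maximizing c = f(k) − (n+δ)·k gives f'(k) = n+δ, i.e. 0.33·k^(0.33−1) = 0.13, so k_gold = (0.33/0.13)^(1/0.67) ≈ 4.0164.

k_gold ≈ 4.016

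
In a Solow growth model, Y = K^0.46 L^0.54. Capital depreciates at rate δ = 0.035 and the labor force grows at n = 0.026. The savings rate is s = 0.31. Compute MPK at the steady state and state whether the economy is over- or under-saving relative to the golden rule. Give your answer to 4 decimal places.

under-saving; MPK ≈ 0.0905

n + δ = 0.026 + 0.035 = 0.061.
Steady-state k*: s·k^0.46 = 0.061·k gives k* = (0.31/0.061)^(1/0.54) ≈ 20.2986.
MPK = 0.46·20.2986^(-0.54) ≈ 0.0905.
MPK > n+δ = 0.061, so the economy is dynamically efficient (under-saving).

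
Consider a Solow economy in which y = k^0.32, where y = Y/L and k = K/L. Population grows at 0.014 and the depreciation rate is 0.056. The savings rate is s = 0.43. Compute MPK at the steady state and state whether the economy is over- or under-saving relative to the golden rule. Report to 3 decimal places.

over-saving; MPK ≈ 0.052

Break-even investment rate: n + δ = 0.014 + 0.056 = 0.07.
Steady-state k*: s·k^0.32 = 0.07·k gives k* = (0.43/0.07)^(1/0.68) ≈ 14.4334.
MPK = 0.32·14.4334^(-0.68) ≈ 0.0521.
MPK < n+δ = 0.07, so the economy is dynamically inefficient (over-saving).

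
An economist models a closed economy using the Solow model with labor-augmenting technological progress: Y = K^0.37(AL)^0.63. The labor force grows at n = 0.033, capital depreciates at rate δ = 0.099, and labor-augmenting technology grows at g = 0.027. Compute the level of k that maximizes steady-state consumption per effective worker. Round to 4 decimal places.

Capital per effective worker breaks even when investment replaces (n + g + δ)·k; here n + g + δ = 0.159.
Maximizing c = f(k) − (n+g+δ)·k gives f'(k) = n+g+δ, i.e. 0.37·k^(0.37−1) = 0.159, so k_gold = (0.37/0.159)^(1/0.63) ≈ 3.8215.

k_gold ≈ 3.8215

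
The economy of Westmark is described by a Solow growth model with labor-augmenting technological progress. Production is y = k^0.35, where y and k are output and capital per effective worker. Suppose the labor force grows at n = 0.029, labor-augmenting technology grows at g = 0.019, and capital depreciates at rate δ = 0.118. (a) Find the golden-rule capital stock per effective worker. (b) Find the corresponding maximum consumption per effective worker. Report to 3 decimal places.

(a) k_gold ≈ 3.151; (b) c_gold ≈ 0.971

The effective depreciation rate is n + g + δ = 0.029 + 0.019 + 0.118 = 0.166.
At the golden rule the marginal product of capital equals n+g+δ: 0.35·k^(0.35−1) = 0.166. Solving, k_gold = (0.35/0.166)^(1/0.65) ≈ 3.1506.
y_gold = 3.1506^0.35 ≈ 1.4943; c_gold = y_gold − 0.166·k_gold ≈ 0.9713.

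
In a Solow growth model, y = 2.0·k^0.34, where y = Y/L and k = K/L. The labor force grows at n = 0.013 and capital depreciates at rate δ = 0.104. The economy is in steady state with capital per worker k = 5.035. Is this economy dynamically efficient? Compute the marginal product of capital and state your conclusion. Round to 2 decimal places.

dynamically efficient; MPK ≈ 0.23

Capital per worker breaks even when investment replaces (n + δ)·k; here n + δ = 0.117.
MPK = 0.34·2.0·k^(0.34−1) = 0.34·2.0·5.035^(-0.66) ≈ 0.2340.
MPK > 0.117, so the economy is dynamically efficient (under-saving).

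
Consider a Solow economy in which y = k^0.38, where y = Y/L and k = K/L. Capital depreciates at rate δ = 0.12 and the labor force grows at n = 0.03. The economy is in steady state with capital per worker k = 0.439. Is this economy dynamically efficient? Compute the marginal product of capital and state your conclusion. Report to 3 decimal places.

dynamically efficient; MPK ≈ 0.633

Break-even investment rate: n + δ = 0.03 + 0.12 = 0.15.
MPK = 0.38·k^(0.38−1) = 0.38·0.439^(-0.62) ≈ 0.6331.
MPK > 0.15, so the economy is dynamically efficient (under-saving).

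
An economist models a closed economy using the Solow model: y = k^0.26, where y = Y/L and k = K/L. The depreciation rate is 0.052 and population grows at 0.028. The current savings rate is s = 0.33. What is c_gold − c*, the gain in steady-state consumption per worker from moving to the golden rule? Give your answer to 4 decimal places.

Δc ≈ 0.0173

n + δ = 0.028 + 0.052 = 0.08.
Current steady state (s = 0.33): k* = (0.33/0.08)^(1/0.74) ≈ 6.7866, y* = 6.7866^0.26 ≈ 1.6452, c* = (1−0.33)·1.6452 ≈ 1.1023.
At the golden rule the marginal product of capital equals n+δ: 0.26·k^(0.26−1) = 0.08. Solving, k_gold = (0.26/0.08)^(1/0.74) ≈ 4.9174.
y_gold = 4.9174^0.26 ≈ 1.5130, c_gold = y_gold − 0.08·k_gold ≈ 1.1197.
Gain: Δc = 1.1197 − 1.1023 ≈ 0.0173.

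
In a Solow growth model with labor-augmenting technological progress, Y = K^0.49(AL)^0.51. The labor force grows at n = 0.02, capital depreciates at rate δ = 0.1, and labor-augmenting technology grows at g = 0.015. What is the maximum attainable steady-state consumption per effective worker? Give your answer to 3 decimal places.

c_gold ≈ 1.760

Capital per effective worker breaks even when investment replaces (n + g + δ)·k; here n + g + δ = 0.135.
Setting f'(k) = n+g+δ gives 0.49·k^(0.49−1) = 0.135, hence k_gold = (0.49/0.135)^(1/0.51) ≈ 12.5248.
y_gold = 12.5248^0.49 ≈ 3.4507.
c_gold = y_gold − (n+g+δ)·k_gold = 3.4507 − 0.135·12.5248 ≈ 1.7599.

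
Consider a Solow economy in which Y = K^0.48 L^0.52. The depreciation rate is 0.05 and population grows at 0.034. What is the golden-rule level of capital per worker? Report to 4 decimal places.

Capital per worker breaks even when investment replaces (n + δ)·k; here n + δ = 0.084.
Golden rule sets MPK = n+δ: 0.48·k^(0.48−1) = 0.084, so k_gold = (0.48/0.084)^(1/0.52) ≈ 28.5559.

k_gold ≈ 28.5559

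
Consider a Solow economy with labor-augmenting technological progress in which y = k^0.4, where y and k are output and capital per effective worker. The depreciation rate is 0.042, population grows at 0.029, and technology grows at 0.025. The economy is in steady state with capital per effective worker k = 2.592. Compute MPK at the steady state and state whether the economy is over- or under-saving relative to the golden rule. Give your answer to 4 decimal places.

n + g + δ = 0.029 + 0.025 + 0.042 = 0.096.
MPK = 0.4·k^(0.4−1) = 0.4·2.592^(-0.6) ≈ 0.2259.
MPK > 0.096, so the economy is dynamically efficient (under-saving).

under-saving; MPK ≈ 0.2259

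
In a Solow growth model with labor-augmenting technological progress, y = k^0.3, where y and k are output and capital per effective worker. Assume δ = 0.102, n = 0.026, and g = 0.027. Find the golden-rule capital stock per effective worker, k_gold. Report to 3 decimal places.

n + g + δ = 0.026 + 0.027 + 0.102 = 0.155.
Maximizing c = f(k) − (n+g+δ)·k gives f'(k) = n+g+δ, i.e. 0.3·k^(0.3−1) = 0.155, so k_gold = (0.3/0.155)^(1/0.7) ≈ 2.5686.

k_gold ≈ 2.569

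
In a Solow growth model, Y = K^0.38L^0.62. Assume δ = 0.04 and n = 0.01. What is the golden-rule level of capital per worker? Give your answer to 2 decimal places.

Capital per worker breaks even when investment replaces (n + δ)·k; here n + δ = 0.05.
Maximizing c = f(k) − (n+δ)·k gives f'(k) = n+δ, i.e. 0.38·k^(0.38−1) = 0.05, so k_gold = (0.38/0.05)^(1/0.62) ≈ 26.3431.

k_gold ≈ 26.34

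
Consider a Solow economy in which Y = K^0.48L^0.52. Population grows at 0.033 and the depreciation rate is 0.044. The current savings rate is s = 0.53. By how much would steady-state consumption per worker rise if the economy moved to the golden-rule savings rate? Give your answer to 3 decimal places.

n + δ = 0.033 + 0.044 = 0.077.
Current steady state (s = 0.53): k* = (0.53/0.077)^(1/0.52) ≈ 40.8437, y* = 40.8437^0.48 ≈ 5.9339, c* = (1−0.53)·5.9339 ≈ 2.7889.
Maximizing c = f(k) − (n+δ)·k gives f'(k) = n+δ, i.e. 0.48·k^(0.48−1) = 0.077, so k_gold = (0.48/0.077)^(1/0.52) ≈ 33.7572.
y_gold = 33.7572^0.48 ≈ 5.4152, c_gold = y_gold − 0.077·k_gold ≈ 2.8159.
Gain: Δc = 2.8159 − 2.7889 ≈ 0.0270.

Δc ≈ 0.027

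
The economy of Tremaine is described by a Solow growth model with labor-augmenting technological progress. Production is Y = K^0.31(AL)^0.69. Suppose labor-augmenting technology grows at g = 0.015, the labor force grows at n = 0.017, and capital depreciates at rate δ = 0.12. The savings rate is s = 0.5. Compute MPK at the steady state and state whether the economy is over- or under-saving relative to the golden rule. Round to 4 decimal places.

over-saving; MPK ≈ 0.0942

Break-even investment rate: n + g + δ = 0.017 + 0.015 + 0.12 = 0.152.
Steady-state k*: s·k^0.31 = 0.152·k gives k* = (0.5/0.152)^(1/0.69) ≈ 5.6164.
MPK = 0.31·5.6164^(-0.69) ≈ 0.0942.
MPK < n+g+δ = 0.152, so the economy is dynamically inefficient (over-saving).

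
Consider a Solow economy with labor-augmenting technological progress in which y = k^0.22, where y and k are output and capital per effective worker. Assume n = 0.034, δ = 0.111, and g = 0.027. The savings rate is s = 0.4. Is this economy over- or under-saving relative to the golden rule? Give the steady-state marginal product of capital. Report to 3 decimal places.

The effective depreciation rate is n + g + δ = 0.034 + 0.027 + 0.111 = 0.172.
Steady-state k*: s·k^0.22 = 0.172·k gives k* = (0.4/0.172)^(1/0.78) ≈ 2.9506.
MPK = 0.22·2.9506^(-0.78) ≈ 0.0946.
MPK < n+g+δ = 0.172, so the economy is dynamically inefficient (over-saving).

over-saving; MPK ≈ 0.095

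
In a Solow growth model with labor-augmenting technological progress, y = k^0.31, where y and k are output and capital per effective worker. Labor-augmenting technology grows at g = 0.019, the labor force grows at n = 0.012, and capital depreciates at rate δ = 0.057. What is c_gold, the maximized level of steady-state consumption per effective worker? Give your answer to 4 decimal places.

n + g + δ = 0.012 + 0.019 + 0.057 = 0.088.
Golden rule sets MPK = n+g+δ: 0.31·k^(0.31−1) = 0.088, so k_gold = (0.31/0.088)^(1/0.69) ≈ 6.2027.
y_gold = 6.2027^0.31 ≈ 1.7608.
c_gold = y_gold − (n+g+δ)·k_gold = 1.7608 − 0.088·6.2027 ≈ 1.2149.

c_gold ≈ 1.2149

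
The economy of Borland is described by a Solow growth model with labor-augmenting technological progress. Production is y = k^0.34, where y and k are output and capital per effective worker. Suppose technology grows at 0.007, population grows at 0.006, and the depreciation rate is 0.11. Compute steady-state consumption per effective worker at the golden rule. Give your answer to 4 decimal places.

c_gold ≈ 1.1143

Capital per effective worker breaks even when investment replaces (n + g + δ)·k; here n + g + δ = 0.123.
At the golden rule the marginal product of capital equals n+g+δ: 0.34·k^(0.34−1) = 0.123. Solving, k_gold = (0.34/0.123)^(1/0.66) ≈ 4.6671.
y_gold = 4.6671^0.34 ≈ 1.6884.
c_gold = y_gold − (n+g+δ)·k_gold = 1.6884 − 0.123·4.6671 ≈ 1.1143.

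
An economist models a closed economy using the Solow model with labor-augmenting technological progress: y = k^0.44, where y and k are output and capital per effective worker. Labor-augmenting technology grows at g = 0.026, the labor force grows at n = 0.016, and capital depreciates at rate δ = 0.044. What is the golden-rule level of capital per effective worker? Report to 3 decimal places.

k_gold ≈ 18.450

Capital per effective worker breaks even when investment replaces (n + g + δ)·k; here n + g + δ = 0.086.
Maximizing c = f(k) − (n+g+δ)·k gives f'(k) = n+g+δ, i.e. 0.44·k^(0.44−1) = 0.086, so k_gold = (0.44/0.086)^(1/0.56) ≈ 18.4497.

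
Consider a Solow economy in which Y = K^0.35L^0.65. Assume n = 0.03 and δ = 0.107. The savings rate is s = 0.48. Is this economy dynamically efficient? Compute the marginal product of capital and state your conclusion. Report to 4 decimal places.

n + δ = 0.03 + 0.107 = 0.137.
Steady-state k*: s·k^0.35 = 0.137·k gives k* = (0.48/0.137)^(1/0.65) ≈ 6.8821.
MPK = 0.35·6.8821^(-0.65) ≈ 0.0999.
MPK < n+δ = 0.137, so the economy is dynamically inefficient (over-saving).

dynamically inefficient; MPK ≈ 0.0999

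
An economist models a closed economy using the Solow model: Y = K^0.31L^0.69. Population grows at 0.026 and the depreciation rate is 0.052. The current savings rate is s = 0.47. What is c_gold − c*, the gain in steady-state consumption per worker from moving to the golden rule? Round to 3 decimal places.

Δc ≈ 0.095

The effective depreciation rate is n + δ = 0.026 + 0.052 = 0.078.
Current steady state (s = 0.47): k* = (0.47/0.078)^(1/0.69) ≈ 13.5033, y* = 13.5033^0.31 ≈ 2.2410, c* = (1−0.47)·2.2410 ≈ 1.1877.
Golden rule sets MPK = n+δ: 0.31·k^(0.31−1) = 0.078, so k_gold = (0.31/0.078)^(1/0.69) ≈ 7.3876.
y_gold = 7.3876^0.31 ≈ 1.8588, c_gold = y_gold − 0.078·k_gold ≈ 1.2826.
Gain: Δc = 1.2826 − 1.1877 ≈ 0.0949.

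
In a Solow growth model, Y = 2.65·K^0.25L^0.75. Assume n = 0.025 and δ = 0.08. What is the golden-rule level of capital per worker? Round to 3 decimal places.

Break-even investment rate: n + δ = 0.025 + 0.08 = 0.105.
Golden rule sets MPK = n+δ: 0.25·2.65·k^(0.25−1) = 0.105, so k_gold = (0.25·2.65/0.105)^(1/0.75) ≈ 11.6590.

k_gold ≈ 11.659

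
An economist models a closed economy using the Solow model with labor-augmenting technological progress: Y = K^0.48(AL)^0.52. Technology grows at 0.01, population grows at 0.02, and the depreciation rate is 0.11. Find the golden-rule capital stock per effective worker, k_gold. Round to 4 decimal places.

The effective depreciation rate is n + g + δ = 0.02 + 0.01 + 0.11 = 0.14.
Maximizing c = f(k) − (n+g+δ)·k gives f'(k) = n+g+δ, i.e. 0.48·k^(0.48−1) = 0.14, so k_gold = (0.48/0.14)^(1/0.52) ≈ 10.6921.

k_gold ≈ 10.6921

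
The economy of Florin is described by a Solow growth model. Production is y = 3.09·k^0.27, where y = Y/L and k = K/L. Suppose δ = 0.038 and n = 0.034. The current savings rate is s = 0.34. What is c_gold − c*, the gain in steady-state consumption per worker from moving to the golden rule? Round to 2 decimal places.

Break-even investment rate: n + δ = 0.034 + 0.038 = 0.072.
Current steady state (s = 0.34): k* = (0.34·3.09/0.072)^(1/0.73) ≈ 39.3246, y* = 3.09·39.3246^0.27 ≈ 8.3276, c* = (1−0.34)·8.3276 ≈ 5.4962.
Maximizing c = f(k) − (n+δ)·k gives f'(k) = n+δ, i.e. 0.27·3.09·k^(0.27−1) = 0.072, so k_gold = (0.27·3.09/0.072)^(1/0.73) ≈ 28.6761.
y_gold = 3.09·28.6761^0.27 ≈ 7.6470, c_gold = y_gold − 0.072·k_gold ≈ 5.5823.
Gain: Δc = 5.5823 − 5.4962 ≈ 0.0861.

Δc ≈ 0.09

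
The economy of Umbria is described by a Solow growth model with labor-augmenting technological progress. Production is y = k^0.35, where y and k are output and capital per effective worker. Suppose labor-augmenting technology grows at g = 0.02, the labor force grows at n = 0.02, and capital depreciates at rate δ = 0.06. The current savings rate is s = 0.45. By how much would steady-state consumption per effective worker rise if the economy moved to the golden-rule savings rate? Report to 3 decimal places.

Δc ≈ 0.040

The effective depreciation rate is n + g + δ = 0.02 + 0.02 + 0.06 = 0.1.
Current steady state (s = 0.45): k* = (0.45/0.1)^(1/0.65) ≈ 10.1145, y* = 10.1145^0.35 ≈ 2.2477, c* = (1−0.45)·2.2477 ≈ 1.2362.
Setting f'(k) = n+g+δ gives 0.35·k^(0.35−1) = 0.1, hence k_gold = (0.35/0.1)^(1/0.65) ≈ 6.8711.
y_gold = 6.8711^0.35 ≈ 1.9632, c_gold = y_gold − 0.1·k_gold ≈ 1.2761.
Gain: Δc = 1.2761 − 1.2362 ≈ 0.0399.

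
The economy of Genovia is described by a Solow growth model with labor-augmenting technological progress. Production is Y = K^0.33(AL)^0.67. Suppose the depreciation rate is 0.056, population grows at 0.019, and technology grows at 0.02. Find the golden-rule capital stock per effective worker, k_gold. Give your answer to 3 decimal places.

Break-even investment rate: n + g + δ = 0.019 + 0.02 + 0.056 = 0.095.
Maximizing c = f(k) − (n+g+δ)·k gives f'(k) = n+g+δ, i.e. 0.33·k^(0.33−1) = 0.095, so k_gold = (0.33/0.095)^(1/0.67) ≈ 6.4143.

k_gold ≈ 6.414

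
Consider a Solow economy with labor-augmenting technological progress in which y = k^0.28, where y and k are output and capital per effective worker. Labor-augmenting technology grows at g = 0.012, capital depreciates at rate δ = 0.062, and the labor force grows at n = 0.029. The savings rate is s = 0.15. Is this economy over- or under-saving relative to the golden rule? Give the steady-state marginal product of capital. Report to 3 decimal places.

Capital per effective worker breaks even when investment replaces (n + g + δ)·k; here n + g + δ = 0.103.
Steady-state k*: s·k^0.28 = 0.103·k gives k* = (0.15/0.103)^(1/0.72) ≈ 1.6856.
MPK = 0.28·1.6856^(-0.72) ≈ 0.1923.
MPK > n+g+δ = 0.103, so the economy is dynamically efficient (under-saving).

under-saving; MPK ≈ 0.192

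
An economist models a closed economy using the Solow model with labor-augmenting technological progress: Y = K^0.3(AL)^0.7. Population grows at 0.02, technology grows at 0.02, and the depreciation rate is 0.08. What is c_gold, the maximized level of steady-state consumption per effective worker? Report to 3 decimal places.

c_gold ≈ 1.037

The effective depreciation rate is n + g + δ = 0.02 + 0.02 + 0.08 = 0.12.
Setting f'(k) = n+g+δ gives 0.3·k^(0.3−1) = 0.12, hence k_gold = (0.3/0.12)^(1/0.7) ≈ 3.7024.
y_gold = 3.7024^0.3 ≈ 1.4810.
c_gold = y_gold − (n+g+δ)·k_gold = 1.4810 − 0.12·3.7024 ≈ 1.0367.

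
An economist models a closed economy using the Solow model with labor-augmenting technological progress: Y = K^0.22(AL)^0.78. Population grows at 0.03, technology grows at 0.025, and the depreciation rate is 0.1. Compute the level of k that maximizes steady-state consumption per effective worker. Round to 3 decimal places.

Break-even investment rate: n + g + δ = 0.03 + 0.025 + 0.1 = 0.155.
At the golden rule the marginal product of capital equals n+g+δ: 0.22·k^(0.22−1) = 0.155. Solving, k_gold = (0.22/0.155)^(1/0.78) ≈ 1.5667.

k_gold ≈ 1.567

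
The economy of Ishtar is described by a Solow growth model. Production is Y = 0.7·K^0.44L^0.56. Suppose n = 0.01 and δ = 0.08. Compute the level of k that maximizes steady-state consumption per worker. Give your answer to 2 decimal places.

k_gold ≈ 9.00

Capital per worker breaks even when investment replaces (n + δ)·k; here n + δ = 0.09.
Golden rule sets MPK = n+δ: 0.44·0.7·k^(0.44−1) = 0.09, so k_gold = (0.44·0.7/0.09)^(1/0.56) ≈ 8.9975.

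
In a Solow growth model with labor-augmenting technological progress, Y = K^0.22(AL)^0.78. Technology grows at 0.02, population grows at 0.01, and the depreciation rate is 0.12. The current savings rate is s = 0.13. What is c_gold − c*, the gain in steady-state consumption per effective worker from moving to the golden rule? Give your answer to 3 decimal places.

Capital per effective worker breaks even when investment replaces (n + g + δ)·k; here n + g + δ = 0.15.
Current steady state (s = 0.13): k* = (0.13/0.15)^(1/0.78) ≈ 0.8324, y* = 0.8324^0.22 ≈ 0.9604, c* = (1−0.13)·0.9604 ≈ 0.8356.
At the golden rule the marginal product of capital equals n+g+δ: 0.22·k^(0.22−1) = 0.15. Solving, k_gold = (0.22/0.15)^(1/0.78) ≈ 1.6340.
y_gold = 1.6340^0.22 ≈ 1.1141, c_gold = y_gold − 0.15·k_gold ≈ 0.8690.
Gain: Δc = 0.8690 − 0.8356 ≈ 0.0334.

Δc ≈ 0.033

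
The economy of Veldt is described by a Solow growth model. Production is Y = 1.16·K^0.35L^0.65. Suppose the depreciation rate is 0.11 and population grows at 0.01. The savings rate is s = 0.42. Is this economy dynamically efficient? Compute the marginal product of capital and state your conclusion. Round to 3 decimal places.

Capital per worker breaks even when investment replaces (n + δ)·k; here n + δ = 0.12.
Steady-state k*: s·A·k^0.35 = 0.12·k gives k* = (0.42·1.16/0.12)^(1/0.65) ≈ 8.6336.
MPK = 0.35·1.16·8.6336^(-0.65) ≈ 0.1000.
MPK < n+δ = 0.12, so the economy is dynamically inefficient (over-saving).

dynamically inefficient; MPK ≈ 0.100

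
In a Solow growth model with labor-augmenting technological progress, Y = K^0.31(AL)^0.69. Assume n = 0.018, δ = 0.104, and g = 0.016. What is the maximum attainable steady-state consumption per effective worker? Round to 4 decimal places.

c_gold ≈ 0.9926

n + g + δ = 0.018 + 0.016 + 0.104 = 0.138.
Setting f'(k) = n+g+δ gives 0.31·k^(0.31−1) = 0.138, hence k_gold = (0.31/0.138)^(1/0.69) ≈ 3.2314.
y_gold = 3.2314^0.31 ≈ 1.4385.
c_gold = y_gold − (n+g+δ)·k_gold = 1.4385 − 0.138·3.2314 ≈ 0.9926.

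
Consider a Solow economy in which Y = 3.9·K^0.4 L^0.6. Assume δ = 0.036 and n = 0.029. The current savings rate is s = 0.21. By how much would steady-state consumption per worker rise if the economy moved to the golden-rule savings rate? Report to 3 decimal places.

Capital per worker breaks even when investment replaces (n + δ)·k; here n + δ = 0.065.
Current steady state (s = 0.21): k* = (0.21·3.9/0.065)^(1/0.6) ≈ 68.2262, y* = 3.9·68.2262^0.4 ≈ 21.1176, c* = (1−0.21)·21.1176 ≈ 16.6829.
Golden rule sets MPK = n+δ: 0.4·3.9·k^(0.4−1) = 0.065, so k_gold = (0.4·3.9/0.065)^(1/0.6) ≈ 199.6880.
y_gold = 3.9·199.6880^0.4 ≈ 32.4493, c_gold = y_gold − 0.065·k_gold ≈ 19.4696.
Gain: Δc = 19.4696 − 16.6829 ≈ 2.7867.

Δc ≈ 2.787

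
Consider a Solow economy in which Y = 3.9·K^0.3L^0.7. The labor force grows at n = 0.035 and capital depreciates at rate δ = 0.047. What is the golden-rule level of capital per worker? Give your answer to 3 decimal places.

n + δ = 0.035 + 0.047 = 0.082.
At the golden rule the marginal product of capital equals n+δ: 0.3·3.9·k^(0.3−1) = 0.082. Solving, k_gold = (0.3·3.9/0.082)^(1/0.7) ≈ 44.5762.

k_gold ≈ 44.576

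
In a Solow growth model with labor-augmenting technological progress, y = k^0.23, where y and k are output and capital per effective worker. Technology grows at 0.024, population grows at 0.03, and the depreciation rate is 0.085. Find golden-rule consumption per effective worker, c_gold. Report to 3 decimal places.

Break-even investment rate: n + g + δ = 0.03 + 0.024 + 0.085 = 0.139.
Golden rule sets MPK = n+g+δ: 0.23·k^(0.23−1) = 0.139, so k_gold = (0.23/0.139)^(1/0.77) ≈ 1.9233.
y_gold = 1.9233^0.23 ≈ 1.1623.
c_gold = y_gold − (n+g+δ)·k_gold = 1.1623 − 0.139·1.9233 ≈ 0.8950.

c_gold ≈ 0.895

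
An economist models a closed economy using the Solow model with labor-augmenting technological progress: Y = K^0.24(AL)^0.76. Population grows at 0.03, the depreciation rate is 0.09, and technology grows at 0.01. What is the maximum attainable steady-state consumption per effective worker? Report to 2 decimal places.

c_gold ≈ 0.92

The effective depreciation rate is n + g + δ = 0.03 + 0.01 + 0.09 = 0.13.
At the golden rule the marginal product of capital equals n+g+δ: 0.24·k^(0.24−1) = 0.13. Solving, k_gold = (0.24/0.13)^(1/0.76) ≈ 2.2405.
y_gold = 2.2405^0.24 ≈ 1.2136.
c_gold = y_gold − (n+g+δ)·k_gold = 1.2136 − 0.13·2.2405 ≈ 0.9224.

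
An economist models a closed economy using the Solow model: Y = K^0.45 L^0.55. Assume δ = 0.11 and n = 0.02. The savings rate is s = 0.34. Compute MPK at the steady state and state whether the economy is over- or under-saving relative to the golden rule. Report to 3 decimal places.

n + δ = 0.02 + 0.11 = 0.13.
Steady-state k*: s·k^0.45 = 0.13·k gives k* = (0.34/0.13)^(1/0.55) ≈ 5.7432.
MPK = 0.45·5.7432^(-0.55) ≈ 0.1721.
MPK > n+δ = 0.13, so the economy is dynamically efficient (under-saving).

under-saving; MPK ≈ 0.172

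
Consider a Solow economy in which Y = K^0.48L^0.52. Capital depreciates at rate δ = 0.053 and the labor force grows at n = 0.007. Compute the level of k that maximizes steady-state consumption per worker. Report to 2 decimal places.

k_gold ≈ 54.54

Break-even investment rate: n + δ = 0.007 + 0.053 = 0.06.
Maximizing c = f(k) − (n+δ)·k gives f'(k) = n+δ, i.e. 0.48·k^(0.48−1) = 0.06, so k_gold = (0.48/0.06)^(1/0.52) ≈ 54.5395.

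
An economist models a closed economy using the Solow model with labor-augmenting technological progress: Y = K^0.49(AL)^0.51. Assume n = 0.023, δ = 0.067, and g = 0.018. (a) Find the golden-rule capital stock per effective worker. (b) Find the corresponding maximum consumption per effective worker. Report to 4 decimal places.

The effective depreciation rate is n + g + δ = 0.023 + 0.018 + 0.067 = 0.108.
Maximizing c = f(k) − (n+g+δ)·k gives f'(k) = n+g+δ, i.e. 0.49·k^(0.49−1) = 0.108, so k_gold = (0.49/0.108)^(1/0.51) ≈ 19.3994.
y_gold = 19.3994^0.49 ≈ 4.2758; c_gold = y_gold − 0.108·k_gold ≈ 2.1807.

(a) k_gold ≈ 19.3994; (b) c_gold ≈ 2.1807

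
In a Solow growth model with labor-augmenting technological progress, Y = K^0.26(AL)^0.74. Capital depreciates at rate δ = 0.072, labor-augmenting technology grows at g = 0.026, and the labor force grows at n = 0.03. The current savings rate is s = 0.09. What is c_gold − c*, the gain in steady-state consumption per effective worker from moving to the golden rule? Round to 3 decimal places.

n + g + δ = 0.03 + 0.026 + 0.072 = 0.128.
Current steady state (s = 0.09): k* = (0.09/0.128)^(1/0.74) ≈ 0.6213, y* = 0.6213^0.26 ≈ 0.8836, c* = (1−0.09)·0.8836 ≈ 0.8041.
Golden rule sets MPK = n+g+δ: 0.26·k^(0.26−1) = 0.128, so k_gold = (0.26/0.128)^(1/0.74) ≈ 2.6055.
y_gold = 2.6055^0.26 ≈ 1.2827, c_gold = y_gold − 0.128·k_gold ≈ 0.9492.
Gain: Δc = 0.9492 − 0.8041 ≈ 0.1451.

Δc ≈ 0.145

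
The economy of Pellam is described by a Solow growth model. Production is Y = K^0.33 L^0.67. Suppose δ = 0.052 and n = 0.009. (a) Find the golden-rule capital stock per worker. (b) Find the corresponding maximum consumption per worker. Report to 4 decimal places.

(a) k_gold ≈ 12.4252; (b) c_gold ≈ 1.5388

Break-even investment rate: n + δ = 0.009 + 0.052 = 0.061.
Setting f'(k) = n+δ gives 0.33·k^(0.33−1) = 0.061, hence k_gold = (0.33/0.061)^(1/0.67) ≈ 12.4252.
y_gold = 12.4252^0.33 ≈ 2.2968; c_gold = y_gold − 0.061·k_gold ≈ 1.5388.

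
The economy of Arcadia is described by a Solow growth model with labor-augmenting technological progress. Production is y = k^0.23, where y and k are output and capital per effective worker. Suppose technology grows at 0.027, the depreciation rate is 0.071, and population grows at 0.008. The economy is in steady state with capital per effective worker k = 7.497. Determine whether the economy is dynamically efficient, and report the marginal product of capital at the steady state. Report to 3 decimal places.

The effective depreciation rate is n + g + δ = 0.008 + 0.027 + 0.071 = 0.106.
MPK = 0.23·k^(0.23−1) = 0.23·7.497^(-0.77) ≈ 0.0488.
MPK < 0.106, so the economy is dynamically inefficient (over-saving).

dynamically inefficient; MPK ≈ 0.049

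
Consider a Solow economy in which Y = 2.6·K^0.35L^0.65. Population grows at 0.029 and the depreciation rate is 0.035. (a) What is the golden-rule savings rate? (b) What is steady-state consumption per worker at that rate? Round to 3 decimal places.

(a) s_gold = 0.350; (b) c_gold ≈ 7.058

Break-even investment rate: n + δ = 0.029 + 0.035 = 0.064.
For Cobb-Douglas, s_gold equals capital's share: s_gold = 0.35.
Golden rule sets MPK = n+δ: 0.35·2.6·k^(0.35−1) = 0.064, so k_gold = (0.35·2.6/0.064)^(1/0.65) ≈ 59.3790.
y_gold = 2.6·59.3790^0.35 ≈ 10.8579; c_gold = (1−0.35)·y_gold ≈ 7.0576.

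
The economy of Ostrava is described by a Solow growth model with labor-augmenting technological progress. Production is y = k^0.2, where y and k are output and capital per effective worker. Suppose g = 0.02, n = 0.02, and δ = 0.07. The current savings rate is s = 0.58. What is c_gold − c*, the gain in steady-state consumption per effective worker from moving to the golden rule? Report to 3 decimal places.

Δc ≈ 0.293

n + g + δ = 0.02 + 0.02 + 0.07 = 0.11.
Current steady state (s = 0.58): k* = (0.58/0.11)^(1/0.8) ≈ 7.9900, y* = 7.9900^0.2 ≈ 1.5153, c* = (1−0.58)·1.5153 ≈ 0.6364.
Maximizing c = f(k) − (n+g+δ)·k gives f'(k) = n+g+δ, i.e. 0.2·k^(0.2−1) = 0.11, so k_gold = (0.2/0.11)^(1/0.8) ≈ 2.1113.
y_gold = 2.1113^0.2 ≈ 1.1612, c_gold = y_gold − 0.11·k_gold ≈ 0.9290.
Gain: Δc = 0.9290 − 0.6364 ≈ 0.2925.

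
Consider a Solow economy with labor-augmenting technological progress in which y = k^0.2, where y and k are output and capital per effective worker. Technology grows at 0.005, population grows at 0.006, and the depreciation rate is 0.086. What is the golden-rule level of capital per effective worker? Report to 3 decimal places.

k_gold ≈ 2.471

Capital per effective worker breaks even when investment replaces (n + g + δ)·k; here n + g + δ = 0.097.
Setting f'(k) = n+g+δ gives 0.2·k^(0.2−1) = 0.097, hence k_gold = (0.2/0.097)^(1/0.8) ≈ 2.4707.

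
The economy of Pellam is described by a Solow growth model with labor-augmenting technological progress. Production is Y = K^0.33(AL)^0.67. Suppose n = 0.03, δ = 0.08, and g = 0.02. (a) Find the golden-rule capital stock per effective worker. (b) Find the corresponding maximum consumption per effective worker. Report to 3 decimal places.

(a) k_gold ≈ 4.016; (b) c_gold ≈ 1.060

n + g + δ = 0.03 + 0.02 + 0.08 = 0.13.
Setting f'(k) = n+g+δ gives 0.33·k^(0.33−1) = 0.13, hence k_gold = (0.33/0.13)^(1/0.67) ≈ 4.0164.
y_gold = 4.0164^0.33 ≈ 1.5822; c_gold = y_gold − 0.13·k_gold ≈ 1.0601.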